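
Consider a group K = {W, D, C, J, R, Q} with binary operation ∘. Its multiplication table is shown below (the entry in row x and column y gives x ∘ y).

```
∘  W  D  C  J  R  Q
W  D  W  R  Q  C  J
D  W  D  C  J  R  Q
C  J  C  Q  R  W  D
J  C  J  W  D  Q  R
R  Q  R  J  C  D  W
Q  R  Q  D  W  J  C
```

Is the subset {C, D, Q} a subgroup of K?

{C, D, Q} contains the identity D.
Checking products: every product of two elements of {C, D, Q} (read from the table) lies in {C, D, Q}, so the set is closed.
In a finite group, a nonempty closed subset is a subgroup. So {C, D, Q} ≤ K.

Yes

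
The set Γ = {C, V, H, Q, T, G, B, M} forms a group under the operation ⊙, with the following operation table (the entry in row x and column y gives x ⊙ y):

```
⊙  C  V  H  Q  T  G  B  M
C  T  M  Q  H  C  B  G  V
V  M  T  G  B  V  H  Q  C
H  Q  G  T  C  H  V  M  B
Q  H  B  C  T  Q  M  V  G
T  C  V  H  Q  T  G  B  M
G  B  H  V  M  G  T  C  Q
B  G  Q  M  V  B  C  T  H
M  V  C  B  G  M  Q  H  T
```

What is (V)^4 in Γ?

V^1 = V
V^2 = V ⊙ V = T
V^3 = T ⊙ V = V
V^4 = V ⊙ V = T

T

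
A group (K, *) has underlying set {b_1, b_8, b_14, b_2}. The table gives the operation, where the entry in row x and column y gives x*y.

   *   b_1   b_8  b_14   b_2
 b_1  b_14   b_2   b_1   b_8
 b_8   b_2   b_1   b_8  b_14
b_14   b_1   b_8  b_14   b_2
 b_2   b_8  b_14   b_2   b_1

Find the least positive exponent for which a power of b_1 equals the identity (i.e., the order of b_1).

2

The identity element is b_14 (its row matches the header).
b_1^1 = b_1
b_1^2 = b_1*b_1 = b_14
The first power of b_1 equal to the identity is b_1^2, so ord(b_1) = 2.
(Structurally, K here is isomorphic to the cyclic group Z_4.)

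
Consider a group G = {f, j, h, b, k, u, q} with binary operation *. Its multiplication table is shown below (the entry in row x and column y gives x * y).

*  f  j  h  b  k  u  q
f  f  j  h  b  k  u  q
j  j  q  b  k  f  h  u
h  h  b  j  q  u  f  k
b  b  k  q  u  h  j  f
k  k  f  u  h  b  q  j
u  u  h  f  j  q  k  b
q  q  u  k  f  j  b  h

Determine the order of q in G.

The identity element is f (its row matches the header).
q^1 = q
q^2 = q * q = h
q^3 = h * q = k
q^4 = k * q = j
q^5 = j * q = u
q^6 = u * q = b
q^7 = b * q = f
The first power of q equal to the identity is q^7, so ord(q) = 7.

7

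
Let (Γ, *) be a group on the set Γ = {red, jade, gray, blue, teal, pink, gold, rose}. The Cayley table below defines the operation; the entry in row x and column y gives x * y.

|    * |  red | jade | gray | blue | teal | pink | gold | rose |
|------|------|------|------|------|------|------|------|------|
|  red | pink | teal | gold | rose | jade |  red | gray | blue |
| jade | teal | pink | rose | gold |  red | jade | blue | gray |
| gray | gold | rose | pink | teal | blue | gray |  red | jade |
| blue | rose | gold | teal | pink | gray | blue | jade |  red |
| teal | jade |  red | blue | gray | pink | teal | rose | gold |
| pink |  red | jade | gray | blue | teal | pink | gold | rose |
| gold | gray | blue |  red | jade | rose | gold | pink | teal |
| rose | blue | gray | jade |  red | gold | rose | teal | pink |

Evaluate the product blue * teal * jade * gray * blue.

blue * teal = gray
gray * jade = rose
rose * gray = jade
jade * blue = gold
(Structurally, Γ here is isomorphic to the elementary abelian group (Z_2)^3.)

gold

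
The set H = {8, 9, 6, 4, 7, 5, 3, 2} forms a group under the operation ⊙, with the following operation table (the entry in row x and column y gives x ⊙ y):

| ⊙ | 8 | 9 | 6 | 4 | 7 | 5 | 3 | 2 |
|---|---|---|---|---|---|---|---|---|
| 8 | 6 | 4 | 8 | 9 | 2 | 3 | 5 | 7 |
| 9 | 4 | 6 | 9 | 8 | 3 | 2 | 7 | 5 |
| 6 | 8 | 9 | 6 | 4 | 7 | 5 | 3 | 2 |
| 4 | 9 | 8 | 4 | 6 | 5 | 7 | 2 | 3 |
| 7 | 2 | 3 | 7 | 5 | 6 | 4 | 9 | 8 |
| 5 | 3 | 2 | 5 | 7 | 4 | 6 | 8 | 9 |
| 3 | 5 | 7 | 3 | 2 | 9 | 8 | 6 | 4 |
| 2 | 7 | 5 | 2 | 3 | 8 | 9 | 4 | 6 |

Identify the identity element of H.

6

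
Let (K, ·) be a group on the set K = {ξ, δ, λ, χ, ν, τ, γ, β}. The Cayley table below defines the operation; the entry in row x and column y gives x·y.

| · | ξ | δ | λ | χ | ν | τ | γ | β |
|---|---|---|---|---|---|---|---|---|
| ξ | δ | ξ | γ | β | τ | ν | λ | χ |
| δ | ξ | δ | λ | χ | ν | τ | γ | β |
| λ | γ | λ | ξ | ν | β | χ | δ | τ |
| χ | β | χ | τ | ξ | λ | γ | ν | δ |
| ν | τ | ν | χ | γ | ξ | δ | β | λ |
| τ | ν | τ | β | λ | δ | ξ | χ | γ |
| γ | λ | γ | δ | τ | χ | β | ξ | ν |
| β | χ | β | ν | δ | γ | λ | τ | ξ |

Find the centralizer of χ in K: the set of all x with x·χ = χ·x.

{β, δ, ξ, χ}

Compare row χ with column χ entry by entry.
ξ·χ = β = χ·ξ, so ξ commutes with χ.
γ·χ = τ but χ·γ = ν, so γ does not.
Collecting the elements that commute with χ: C(χ) = {β, δ, ξ, χ}.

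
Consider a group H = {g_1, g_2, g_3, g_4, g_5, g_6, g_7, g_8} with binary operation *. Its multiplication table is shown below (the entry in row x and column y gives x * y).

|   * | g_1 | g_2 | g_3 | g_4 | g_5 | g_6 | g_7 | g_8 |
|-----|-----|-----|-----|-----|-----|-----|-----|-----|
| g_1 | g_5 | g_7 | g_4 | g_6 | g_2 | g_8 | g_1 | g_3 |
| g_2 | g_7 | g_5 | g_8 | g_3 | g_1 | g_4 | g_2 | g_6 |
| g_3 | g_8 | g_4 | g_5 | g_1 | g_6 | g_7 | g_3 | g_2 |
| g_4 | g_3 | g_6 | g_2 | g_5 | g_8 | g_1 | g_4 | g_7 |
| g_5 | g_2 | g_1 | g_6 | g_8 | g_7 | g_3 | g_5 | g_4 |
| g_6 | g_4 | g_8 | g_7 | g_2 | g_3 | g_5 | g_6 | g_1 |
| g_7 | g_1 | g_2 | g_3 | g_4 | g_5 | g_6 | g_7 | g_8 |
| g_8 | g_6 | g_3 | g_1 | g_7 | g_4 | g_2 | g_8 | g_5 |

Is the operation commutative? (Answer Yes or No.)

g_1 * g_6 = g_8 but g_6 * g_1 = g_4.
Since g_1 and g_6 do not commute, H is not abelian.

No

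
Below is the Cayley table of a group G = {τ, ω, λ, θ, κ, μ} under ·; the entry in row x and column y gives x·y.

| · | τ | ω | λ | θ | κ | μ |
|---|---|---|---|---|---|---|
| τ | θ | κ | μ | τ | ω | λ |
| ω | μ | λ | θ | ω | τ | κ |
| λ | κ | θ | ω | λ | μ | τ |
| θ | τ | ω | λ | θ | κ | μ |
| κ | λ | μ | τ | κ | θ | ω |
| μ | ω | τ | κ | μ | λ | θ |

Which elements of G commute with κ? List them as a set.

{θ, κ}

Compare row κ with column κ entry by entry.
τ·κ = ω but κ·τ = λ, so τ does not.
Collecting the elements that commute with κ: C(κ) = {θ, κ}.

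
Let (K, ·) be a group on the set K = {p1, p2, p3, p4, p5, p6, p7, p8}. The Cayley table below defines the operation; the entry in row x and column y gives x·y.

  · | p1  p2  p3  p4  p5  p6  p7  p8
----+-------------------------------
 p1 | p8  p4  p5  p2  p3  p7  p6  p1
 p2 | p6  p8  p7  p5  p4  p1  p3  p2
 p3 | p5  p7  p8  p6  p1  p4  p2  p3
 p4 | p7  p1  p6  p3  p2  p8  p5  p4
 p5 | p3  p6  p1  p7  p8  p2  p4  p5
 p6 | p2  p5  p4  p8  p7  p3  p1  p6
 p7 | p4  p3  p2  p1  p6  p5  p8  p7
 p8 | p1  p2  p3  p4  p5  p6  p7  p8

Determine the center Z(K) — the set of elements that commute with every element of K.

{p3, p8}

An element z is central iff its row equals its column in the table.
For p6: p6·p5 = p7 ≠ p2 = p5·p6, so p6 ∉ Z.
Checking each element this way leaves Z(K) = {p3, p8}.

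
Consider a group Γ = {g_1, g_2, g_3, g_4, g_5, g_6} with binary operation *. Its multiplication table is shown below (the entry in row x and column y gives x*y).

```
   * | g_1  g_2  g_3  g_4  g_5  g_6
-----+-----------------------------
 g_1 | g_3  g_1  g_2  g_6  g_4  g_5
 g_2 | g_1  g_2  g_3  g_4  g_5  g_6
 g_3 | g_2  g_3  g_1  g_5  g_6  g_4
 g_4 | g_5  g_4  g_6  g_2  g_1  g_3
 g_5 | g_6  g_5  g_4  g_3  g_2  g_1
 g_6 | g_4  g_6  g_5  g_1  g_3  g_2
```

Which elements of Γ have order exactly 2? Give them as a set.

Identity is g_2. Compute the order of each non-identity element by repeated multiplication:
  g_1: g_1 → g_3 → g_2  (order 3)
  g_3: g_3 → g_1 → g_2  (order 3)
  g_4: g_4 → g_2  (order 2)
  g_5: g_5 → g_2  (order 2)
  g_6: g_6 → g_2  (order 2)
Elements of order 2: {g_4, g_5, g_6}.

{g_4, g_5, g_6}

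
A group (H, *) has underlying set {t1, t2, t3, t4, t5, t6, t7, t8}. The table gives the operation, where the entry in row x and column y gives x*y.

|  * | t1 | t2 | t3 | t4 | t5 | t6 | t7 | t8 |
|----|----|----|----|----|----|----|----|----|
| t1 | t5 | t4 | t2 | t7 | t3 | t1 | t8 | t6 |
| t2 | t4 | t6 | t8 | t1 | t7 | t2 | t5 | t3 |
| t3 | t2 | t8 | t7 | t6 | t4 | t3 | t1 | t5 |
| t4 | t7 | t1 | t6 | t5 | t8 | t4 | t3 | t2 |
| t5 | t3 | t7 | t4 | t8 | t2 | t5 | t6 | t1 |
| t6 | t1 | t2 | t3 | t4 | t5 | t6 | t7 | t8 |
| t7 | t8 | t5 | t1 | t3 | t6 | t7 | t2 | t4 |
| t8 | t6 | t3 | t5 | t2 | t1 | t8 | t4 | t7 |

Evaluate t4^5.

t4^1 = t4
t4^2 = t4*t4 = t5
t4^3 = t5*t4 = t8
t4^4 = t8*t4 = t2
t4^5 = t2*t4 = t1
(Structurally, H here is isomorphic to the cyclic group Z_8.)

t1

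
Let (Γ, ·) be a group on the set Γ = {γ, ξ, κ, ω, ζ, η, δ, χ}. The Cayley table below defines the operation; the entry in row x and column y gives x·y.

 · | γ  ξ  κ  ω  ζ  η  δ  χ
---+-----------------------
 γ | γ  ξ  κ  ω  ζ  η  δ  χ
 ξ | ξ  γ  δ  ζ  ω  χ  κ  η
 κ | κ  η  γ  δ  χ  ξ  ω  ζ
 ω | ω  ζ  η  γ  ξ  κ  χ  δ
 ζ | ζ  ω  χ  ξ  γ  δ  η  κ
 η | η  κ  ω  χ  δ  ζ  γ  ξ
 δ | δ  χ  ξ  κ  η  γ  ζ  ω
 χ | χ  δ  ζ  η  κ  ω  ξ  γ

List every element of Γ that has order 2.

Identity is γ. Compute the order of each non-identity element by repeated multiplication:
  ξ: ξ → γ  (order 2)
  κ: κ → γ  (order 2)
  ω: ω → γ  (order 2)
  ζ: ζ → γ  (order 2)
  η: η → ζ → δ → γ  (order 4)
  δ: δ → ζ → η → γ  (order 4)
  χ: χ → γ  (order 2)
Elements of order 2: {ζ, κ, ξ, χ, ω}.
(Structurally, Γ here is isomorphic to the dihedral group D_4.)

{ζ, κ, ξ, χ, ω}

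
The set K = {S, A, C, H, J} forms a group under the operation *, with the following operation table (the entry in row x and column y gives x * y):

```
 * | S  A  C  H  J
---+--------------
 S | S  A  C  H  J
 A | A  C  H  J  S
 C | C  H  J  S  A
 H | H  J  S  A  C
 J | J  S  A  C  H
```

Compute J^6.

J

J^1 = J
J^2 = J * J = H
J^3 = H * J = C
J^4 = C * J = A
J^5 = A * J = S
J^6 = S * J = J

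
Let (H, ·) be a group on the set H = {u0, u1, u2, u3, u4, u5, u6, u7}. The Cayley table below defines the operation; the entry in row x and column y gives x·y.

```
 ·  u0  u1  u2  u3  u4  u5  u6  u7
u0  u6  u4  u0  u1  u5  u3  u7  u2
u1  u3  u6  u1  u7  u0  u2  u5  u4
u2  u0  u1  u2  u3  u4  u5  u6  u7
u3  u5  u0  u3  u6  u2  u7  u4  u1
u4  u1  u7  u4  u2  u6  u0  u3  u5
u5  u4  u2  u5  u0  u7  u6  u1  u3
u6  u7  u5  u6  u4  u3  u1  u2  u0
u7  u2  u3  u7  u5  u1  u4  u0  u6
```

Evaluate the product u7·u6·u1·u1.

u7

u7·u6 = u0
u0·u1 = u4
u4·u1 = u7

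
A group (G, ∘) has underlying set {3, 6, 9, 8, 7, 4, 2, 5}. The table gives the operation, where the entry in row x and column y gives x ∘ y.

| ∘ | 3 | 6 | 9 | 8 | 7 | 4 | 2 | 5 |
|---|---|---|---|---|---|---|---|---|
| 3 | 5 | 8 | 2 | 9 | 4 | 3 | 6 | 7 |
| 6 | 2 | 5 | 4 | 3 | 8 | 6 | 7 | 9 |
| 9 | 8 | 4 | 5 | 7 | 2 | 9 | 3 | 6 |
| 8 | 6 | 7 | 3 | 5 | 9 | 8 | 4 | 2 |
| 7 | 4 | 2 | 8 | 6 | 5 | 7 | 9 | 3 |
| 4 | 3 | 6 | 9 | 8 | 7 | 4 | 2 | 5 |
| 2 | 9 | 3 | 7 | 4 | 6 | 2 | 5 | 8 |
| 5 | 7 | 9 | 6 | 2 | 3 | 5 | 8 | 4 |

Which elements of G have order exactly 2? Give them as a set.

Identity is 4. Compute the order of each non-identity element by repeated multiplication:
  3: 3 → 5 → 7 → 4  (order 4)
  6: 6 → 5 → 9 → 4  (order 4)
  9: 9 → 5 → 6 → 4  (order 4)
  8: 8 → 5 → 2 → 4  (order 4)
  7: 7 → 5 → 3 → 4  (order 4)
  2: 2 → 5 → 8 → 4  (order 4)
  5: 5 → 4  (order 2)
Elements of order 2: {5}.

{5}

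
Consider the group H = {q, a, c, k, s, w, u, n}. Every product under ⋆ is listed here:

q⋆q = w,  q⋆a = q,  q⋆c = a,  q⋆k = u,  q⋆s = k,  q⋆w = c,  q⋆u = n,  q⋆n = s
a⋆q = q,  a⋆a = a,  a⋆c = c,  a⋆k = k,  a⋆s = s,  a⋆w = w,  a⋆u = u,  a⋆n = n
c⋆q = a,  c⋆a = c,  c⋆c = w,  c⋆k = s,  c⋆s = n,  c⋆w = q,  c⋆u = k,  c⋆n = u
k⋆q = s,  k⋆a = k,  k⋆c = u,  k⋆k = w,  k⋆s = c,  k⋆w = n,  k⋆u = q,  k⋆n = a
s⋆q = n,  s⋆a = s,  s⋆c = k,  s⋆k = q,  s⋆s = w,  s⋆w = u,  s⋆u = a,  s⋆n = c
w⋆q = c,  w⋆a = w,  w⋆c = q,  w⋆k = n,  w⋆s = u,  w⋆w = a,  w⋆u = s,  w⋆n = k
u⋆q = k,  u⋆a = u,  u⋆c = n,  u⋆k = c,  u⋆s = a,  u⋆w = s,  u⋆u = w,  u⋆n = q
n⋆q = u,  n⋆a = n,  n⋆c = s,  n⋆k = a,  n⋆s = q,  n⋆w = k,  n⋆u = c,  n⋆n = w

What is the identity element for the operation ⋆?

a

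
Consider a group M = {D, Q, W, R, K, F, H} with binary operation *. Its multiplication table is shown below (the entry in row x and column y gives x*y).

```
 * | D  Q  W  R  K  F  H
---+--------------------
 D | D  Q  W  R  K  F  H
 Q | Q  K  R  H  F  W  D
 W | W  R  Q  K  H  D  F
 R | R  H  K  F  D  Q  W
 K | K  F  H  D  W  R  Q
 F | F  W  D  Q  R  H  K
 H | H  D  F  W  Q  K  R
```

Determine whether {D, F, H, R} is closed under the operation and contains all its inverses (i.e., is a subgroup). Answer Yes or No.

F*H = K, which is not in {D, F, H, R}.
The subset is not closed under *, so it is not a subgroup.

No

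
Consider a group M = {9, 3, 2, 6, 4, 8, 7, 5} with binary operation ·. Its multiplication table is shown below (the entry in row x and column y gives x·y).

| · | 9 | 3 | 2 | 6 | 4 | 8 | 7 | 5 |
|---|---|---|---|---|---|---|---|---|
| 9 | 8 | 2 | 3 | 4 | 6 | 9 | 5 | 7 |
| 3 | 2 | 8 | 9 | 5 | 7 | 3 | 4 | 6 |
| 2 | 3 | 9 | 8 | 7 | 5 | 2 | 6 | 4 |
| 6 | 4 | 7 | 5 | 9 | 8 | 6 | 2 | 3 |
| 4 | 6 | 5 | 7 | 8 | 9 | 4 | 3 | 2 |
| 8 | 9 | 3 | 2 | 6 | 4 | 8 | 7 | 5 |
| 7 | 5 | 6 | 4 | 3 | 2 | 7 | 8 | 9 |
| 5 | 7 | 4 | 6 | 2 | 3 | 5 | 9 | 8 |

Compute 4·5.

Read row 4, column 5: 4·5 = 2.

2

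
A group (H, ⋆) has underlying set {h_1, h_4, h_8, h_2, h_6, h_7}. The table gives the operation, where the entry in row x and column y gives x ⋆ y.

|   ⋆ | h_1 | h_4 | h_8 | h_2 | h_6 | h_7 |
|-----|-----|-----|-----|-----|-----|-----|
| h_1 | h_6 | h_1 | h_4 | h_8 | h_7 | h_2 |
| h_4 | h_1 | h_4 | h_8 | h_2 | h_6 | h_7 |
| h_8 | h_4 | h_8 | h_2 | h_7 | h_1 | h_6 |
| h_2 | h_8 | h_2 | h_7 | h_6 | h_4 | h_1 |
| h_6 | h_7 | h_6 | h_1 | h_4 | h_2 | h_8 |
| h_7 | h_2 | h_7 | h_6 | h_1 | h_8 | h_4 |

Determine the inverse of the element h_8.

h_1

First locate the identity: row h_4 matches the header, so h_4 is the identity.
Scan row h_8 for h_4: h_8 ⋆ h_1 = h_4. Hence h_8^(-1) = h_1.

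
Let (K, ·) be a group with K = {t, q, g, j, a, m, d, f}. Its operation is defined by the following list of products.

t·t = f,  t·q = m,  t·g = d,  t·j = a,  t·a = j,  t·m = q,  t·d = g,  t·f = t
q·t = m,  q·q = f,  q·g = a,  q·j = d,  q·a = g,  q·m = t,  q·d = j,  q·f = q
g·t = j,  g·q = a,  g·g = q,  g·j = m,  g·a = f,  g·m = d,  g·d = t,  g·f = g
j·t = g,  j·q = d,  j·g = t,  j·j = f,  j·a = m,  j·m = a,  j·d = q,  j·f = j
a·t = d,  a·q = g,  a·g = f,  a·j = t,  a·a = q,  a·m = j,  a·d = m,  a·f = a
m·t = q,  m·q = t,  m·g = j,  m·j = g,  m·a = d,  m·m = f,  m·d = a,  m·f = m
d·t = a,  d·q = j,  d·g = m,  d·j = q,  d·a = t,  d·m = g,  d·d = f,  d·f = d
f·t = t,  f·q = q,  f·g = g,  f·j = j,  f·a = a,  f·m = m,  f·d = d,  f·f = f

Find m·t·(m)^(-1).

The identity is f. In row m, the entry f sits in column m, so m^(-1) = m.
m·t = q
q·m = t

t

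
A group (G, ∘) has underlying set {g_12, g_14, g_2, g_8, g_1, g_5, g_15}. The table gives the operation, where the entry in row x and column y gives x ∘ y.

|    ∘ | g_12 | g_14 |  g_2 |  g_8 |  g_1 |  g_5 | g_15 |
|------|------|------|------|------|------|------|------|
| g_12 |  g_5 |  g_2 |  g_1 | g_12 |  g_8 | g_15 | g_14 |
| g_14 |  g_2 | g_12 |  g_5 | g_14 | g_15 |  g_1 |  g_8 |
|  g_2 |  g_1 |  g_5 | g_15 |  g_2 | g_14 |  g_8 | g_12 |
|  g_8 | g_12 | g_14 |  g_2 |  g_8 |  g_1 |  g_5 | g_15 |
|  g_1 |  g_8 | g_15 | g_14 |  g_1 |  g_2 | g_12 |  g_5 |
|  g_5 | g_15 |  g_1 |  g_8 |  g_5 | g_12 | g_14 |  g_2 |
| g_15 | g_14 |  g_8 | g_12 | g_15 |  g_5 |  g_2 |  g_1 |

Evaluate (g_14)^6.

g_15

g_14^1 = g_14
g_14^2 = g_14 ∘ g_14 = g_12
g_14^3 = g_12 ∘ g_14 = g_2
g_14^4 = g_2 ∘ g_14 = g_5
g_14^5 = g_5 ∘ g_14 = g_1
g_14^6 = g_1 ∘ g_14 = g_15
(Structurally, G here is isomorphic to the cyclic group Z_7.)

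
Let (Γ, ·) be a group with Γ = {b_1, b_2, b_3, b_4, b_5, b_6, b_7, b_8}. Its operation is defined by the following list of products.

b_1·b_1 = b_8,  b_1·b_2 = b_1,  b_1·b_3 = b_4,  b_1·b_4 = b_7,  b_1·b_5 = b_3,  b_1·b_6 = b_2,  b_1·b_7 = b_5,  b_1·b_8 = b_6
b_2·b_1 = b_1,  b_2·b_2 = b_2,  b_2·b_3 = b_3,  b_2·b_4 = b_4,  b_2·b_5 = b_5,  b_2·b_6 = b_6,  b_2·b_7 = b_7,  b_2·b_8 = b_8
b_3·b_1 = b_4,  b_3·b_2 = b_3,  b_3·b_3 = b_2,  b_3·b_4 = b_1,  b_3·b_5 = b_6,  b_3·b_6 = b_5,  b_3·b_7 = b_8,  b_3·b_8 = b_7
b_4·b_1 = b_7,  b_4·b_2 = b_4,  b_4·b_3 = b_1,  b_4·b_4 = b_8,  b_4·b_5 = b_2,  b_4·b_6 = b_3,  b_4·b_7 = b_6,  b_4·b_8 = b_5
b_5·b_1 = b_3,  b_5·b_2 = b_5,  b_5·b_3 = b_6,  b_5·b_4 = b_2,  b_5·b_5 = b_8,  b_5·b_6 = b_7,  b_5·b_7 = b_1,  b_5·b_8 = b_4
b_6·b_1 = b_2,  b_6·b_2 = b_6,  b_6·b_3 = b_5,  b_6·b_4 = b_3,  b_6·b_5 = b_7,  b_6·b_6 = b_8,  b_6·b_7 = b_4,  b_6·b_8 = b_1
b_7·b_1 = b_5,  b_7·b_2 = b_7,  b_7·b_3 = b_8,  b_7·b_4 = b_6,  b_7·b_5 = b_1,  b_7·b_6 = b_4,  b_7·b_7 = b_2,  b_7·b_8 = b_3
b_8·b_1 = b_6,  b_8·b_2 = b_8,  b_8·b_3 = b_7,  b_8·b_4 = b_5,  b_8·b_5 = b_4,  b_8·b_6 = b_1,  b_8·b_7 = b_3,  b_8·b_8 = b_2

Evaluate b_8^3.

b_8

b_8^1 = b_8
b_8^2 = b_8·b_8 = b_2
b_8^3 = b_2·b_8 = b_8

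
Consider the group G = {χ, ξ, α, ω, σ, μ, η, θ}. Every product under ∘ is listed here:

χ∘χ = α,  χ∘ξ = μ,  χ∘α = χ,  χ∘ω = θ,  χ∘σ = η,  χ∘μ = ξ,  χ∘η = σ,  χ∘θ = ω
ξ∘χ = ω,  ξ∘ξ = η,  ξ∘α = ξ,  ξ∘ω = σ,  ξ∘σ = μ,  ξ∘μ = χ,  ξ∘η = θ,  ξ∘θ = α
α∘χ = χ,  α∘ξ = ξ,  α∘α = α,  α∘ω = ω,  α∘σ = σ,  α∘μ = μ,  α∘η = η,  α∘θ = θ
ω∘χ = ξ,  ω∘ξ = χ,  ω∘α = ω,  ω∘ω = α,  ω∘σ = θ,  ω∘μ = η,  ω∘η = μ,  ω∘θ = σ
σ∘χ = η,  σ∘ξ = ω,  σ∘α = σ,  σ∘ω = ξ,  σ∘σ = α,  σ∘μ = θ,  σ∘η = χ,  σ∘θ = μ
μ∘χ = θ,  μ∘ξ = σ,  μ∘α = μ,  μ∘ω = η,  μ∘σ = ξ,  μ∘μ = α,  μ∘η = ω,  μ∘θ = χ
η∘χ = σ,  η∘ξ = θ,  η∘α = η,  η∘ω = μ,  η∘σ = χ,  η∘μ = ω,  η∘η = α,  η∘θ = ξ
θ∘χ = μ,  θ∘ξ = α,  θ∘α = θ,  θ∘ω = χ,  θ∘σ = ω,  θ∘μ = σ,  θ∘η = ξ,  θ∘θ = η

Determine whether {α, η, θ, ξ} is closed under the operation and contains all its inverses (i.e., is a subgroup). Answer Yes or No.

Yes

{α, η, θ, ξ} contains the identity α.
Checking products: every product of two elements of {α, η, θ, ξ} (read from the table) lies in {α, η, θ, ξ}, so the set is closed.
In a finite group, a nonempty closed subset is a subgroup. So {α, η, θ, ξ} ≤ G.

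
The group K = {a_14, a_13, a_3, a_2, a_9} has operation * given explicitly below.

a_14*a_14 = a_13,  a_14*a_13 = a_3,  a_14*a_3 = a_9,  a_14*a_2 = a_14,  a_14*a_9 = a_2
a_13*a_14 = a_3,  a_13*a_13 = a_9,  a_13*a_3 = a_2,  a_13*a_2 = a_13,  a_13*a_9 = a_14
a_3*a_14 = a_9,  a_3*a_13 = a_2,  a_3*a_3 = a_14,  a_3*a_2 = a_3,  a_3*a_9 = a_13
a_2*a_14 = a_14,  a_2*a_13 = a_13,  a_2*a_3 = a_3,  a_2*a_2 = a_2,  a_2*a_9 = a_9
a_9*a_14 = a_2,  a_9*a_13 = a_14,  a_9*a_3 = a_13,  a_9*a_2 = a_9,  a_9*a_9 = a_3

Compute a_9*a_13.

Read row a_9, column a_13: a_9*a_13 = a_14.

a_14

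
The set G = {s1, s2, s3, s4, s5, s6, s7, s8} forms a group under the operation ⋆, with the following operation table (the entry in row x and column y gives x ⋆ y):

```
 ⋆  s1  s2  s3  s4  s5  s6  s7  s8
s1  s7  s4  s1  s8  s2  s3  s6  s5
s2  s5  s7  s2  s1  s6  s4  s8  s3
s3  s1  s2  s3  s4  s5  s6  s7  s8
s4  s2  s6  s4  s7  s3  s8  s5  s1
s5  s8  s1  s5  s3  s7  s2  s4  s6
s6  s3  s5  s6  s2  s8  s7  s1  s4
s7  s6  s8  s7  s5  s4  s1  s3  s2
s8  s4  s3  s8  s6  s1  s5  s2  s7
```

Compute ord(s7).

The identity element is s3 (its row matches the header).
s7^1 = s7
s7^2 = s7 ⋆ s7 = s3
The first power of s7 equal to the identity is s7^2, so ord(s7) = 2.

2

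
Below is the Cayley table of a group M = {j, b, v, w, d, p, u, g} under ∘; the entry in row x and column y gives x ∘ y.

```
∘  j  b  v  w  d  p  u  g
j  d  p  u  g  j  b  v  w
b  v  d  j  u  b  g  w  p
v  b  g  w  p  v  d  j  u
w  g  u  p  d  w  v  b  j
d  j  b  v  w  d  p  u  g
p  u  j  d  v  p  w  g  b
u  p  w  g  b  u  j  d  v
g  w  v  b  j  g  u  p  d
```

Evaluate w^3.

w

w^1 = w
w^2 = w ∘ w = d
w^3 = d ∘ w = w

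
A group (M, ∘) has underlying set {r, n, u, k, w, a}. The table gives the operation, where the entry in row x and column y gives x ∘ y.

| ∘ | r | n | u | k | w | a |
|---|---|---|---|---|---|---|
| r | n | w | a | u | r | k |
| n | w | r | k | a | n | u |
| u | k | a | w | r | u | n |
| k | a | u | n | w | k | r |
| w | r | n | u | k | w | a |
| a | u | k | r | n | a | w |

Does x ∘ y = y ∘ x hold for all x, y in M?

No

r ∘ k = u but k ∘ r = a.
Since r and k do not commute, M is not abelian.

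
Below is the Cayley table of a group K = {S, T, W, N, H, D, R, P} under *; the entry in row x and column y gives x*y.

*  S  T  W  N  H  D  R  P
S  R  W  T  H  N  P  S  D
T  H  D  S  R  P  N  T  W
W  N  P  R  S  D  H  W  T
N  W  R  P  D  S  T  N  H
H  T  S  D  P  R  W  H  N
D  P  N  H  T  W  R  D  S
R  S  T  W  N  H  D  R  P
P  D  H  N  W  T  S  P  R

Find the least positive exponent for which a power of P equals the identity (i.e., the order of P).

2

The identity element is R (its row matches the header).
P^1 = P
P^2 = P*P = R
The first power of P equal to the identity is P^2, so ord(P) = 2.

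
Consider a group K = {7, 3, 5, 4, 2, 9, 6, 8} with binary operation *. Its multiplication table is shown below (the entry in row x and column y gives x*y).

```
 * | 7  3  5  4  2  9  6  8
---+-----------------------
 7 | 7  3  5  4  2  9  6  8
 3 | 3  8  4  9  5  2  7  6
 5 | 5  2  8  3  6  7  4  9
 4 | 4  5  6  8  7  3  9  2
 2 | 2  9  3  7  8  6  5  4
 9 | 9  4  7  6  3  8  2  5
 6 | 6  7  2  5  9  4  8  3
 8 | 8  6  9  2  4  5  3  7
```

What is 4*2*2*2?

4*2 = 7
7*2 = 2
2*2 = 8

8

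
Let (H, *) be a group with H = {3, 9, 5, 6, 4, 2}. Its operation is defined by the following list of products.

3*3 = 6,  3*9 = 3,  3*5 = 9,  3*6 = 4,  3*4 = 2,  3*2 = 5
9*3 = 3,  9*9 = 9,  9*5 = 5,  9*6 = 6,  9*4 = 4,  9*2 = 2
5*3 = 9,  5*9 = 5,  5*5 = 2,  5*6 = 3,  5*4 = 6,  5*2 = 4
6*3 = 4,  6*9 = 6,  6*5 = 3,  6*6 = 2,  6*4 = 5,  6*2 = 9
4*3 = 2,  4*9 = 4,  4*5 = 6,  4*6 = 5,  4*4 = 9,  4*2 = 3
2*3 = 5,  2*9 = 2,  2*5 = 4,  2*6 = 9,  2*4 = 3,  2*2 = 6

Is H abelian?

Yes

Check whether the table is symmetric across its main diagonal.
Every entry (row x, col y) equals the entry (row y, col x), so H is abelian.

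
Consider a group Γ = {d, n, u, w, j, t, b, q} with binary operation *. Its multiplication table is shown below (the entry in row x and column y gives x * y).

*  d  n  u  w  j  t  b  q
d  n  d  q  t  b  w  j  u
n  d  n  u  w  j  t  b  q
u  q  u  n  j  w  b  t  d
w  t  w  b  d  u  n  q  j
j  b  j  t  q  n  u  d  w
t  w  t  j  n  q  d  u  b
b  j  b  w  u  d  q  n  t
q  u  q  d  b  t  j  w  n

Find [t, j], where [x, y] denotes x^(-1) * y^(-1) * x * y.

d

Identity is n; from the table t^(-1) = w and j^(-1) = j.
w * j = u
u * t = b
b * j = d
(Structurally, Γ here is isomorphic to the dihedral group D_4.)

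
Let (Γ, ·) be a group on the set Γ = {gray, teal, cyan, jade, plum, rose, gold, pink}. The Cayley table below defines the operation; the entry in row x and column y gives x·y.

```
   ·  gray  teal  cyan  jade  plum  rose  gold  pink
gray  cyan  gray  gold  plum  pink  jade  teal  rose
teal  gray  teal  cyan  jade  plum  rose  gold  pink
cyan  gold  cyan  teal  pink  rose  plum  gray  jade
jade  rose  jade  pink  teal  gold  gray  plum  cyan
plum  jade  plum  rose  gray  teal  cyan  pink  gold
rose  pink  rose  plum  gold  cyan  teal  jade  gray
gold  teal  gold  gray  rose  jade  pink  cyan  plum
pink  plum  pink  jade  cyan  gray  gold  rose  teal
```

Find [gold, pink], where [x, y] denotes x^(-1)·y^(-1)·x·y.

cyan

Identity is teal; from the table gold^(-1) = gray and pink^(-1) = pink.
gray·pink = rose
rose·gold = jade
jade·pink = cyan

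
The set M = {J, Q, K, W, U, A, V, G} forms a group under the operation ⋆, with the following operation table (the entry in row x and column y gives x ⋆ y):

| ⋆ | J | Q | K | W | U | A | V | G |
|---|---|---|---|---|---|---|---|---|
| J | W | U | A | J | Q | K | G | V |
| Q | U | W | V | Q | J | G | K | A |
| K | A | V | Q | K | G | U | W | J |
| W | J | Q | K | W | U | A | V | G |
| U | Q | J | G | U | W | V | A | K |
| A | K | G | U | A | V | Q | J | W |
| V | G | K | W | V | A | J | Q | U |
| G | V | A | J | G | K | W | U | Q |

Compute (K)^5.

K

K^1 = K
K^2 = K ⋆ K = Q
K^3 = Q ⋆ K = V
K^4 = V ⋆ K = W
K^5 = W ⋆ K = K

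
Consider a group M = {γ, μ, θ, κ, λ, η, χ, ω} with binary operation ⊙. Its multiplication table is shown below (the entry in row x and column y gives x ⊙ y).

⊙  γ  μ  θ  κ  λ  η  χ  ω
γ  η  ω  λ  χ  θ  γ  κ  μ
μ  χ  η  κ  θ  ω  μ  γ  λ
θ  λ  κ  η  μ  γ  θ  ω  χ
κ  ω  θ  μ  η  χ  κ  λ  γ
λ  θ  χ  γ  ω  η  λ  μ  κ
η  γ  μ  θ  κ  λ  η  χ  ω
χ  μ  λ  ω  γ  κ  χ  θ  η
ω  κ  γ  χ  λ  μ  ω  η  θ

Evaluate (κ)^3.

κ^1 = κ
κ^2 = κ ⊙ κ = η
κ^3 = η ⊙ κ = κ

κ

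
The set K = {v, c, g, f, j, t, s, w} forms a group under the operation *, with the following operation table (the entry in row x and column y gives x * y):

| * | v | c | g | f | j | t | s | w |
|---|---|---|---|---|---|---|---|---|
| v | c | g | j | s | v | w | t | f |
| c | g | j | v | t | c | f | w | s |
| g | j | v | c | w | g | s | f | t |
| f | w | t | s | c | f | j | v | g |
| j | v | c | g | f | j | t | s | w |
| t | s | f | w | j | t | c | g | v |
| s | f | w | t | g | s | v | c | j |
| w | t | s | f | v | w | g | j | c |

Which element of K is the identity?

j

The identity e satisfies e * x = x for all x, so its row in the table reproduces the column headers.
Row j reads: v, c, g, f, j, t, s, w — exactly the header order. So j is the identity.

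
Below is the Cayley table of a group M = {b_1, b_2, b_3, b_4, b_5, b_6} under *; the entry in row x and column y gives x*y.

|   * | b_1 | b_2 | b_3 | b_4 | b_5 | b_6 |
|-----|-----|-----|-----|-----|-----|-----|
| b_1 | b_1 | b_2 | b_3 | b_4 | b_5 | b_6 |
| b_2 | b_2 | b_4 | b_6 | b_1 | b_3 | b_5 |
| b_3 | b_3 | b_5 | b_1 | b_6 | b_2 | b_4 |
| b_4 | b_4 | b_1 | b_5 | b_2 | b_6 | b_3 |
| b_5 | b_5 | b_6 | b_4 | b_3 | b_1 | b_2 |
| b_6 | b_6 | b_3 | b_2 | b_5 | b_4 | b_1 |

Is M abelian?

No

b_2*b_3 = b_6 but b_3*b_2 = b_5.
Since b_2 and b_3 do not commute, M is not abelian.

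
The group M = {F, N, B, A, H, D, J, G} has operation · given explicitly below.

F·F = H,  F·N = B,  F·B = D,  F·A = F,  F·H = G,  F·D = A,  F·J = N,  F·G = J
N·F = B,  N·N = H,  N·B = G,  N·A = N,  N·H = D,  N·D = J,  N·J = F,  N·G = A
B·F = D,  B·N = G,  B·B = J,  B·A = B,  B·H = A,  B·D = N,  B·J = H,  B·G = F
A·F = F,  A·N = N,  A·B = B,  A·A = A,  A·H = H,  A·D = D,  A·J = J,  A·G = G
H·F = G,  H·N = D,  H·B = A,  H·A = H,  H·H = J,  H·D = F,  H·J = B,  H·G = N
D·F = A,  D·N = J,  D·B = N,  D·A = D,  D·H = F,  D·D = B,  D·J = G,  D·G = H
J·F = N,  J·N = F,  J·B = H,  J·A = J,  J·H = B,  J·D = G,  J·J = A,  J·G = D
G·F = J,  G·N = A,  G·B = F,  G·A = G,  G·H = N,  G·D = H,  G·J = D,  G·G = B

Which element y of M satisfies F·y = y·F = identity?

D

First locate the identity: row A matches the header, so A is the identity.
Scan row F for A: F·D = A. Hence F^(-1) = D.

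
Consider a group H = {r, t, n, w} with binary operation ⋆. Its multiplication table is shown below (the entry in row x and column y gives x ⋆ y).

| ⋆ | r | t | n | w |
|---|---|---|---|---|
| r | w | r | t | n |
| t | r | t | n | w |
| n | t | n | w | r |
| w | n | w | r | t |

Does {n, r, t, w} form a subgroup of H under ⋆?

Yes

{n, r, t, w} contains the identity t.
Checking products: every product of two elements of {n, r, t, w} (read from the table) lies in {n, r, t, w}, so the set is closed.
In a finite group, a nonempty closed subset is a subgroup. So {n, r, t, w} ≤ H.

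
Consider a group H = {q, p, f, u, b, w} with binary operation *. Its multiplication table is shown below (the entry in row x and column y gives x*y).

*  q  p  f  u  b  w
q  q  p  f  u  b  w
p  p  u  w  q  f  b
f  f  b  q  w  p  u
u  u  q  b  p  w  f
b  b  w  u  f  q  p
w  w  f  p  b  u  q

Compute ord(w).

2

The identity element is q (its row matches the header).
w^1 = w
w^2 = w*w = q
The first power of w equal to the identity is w^2, so ord(w) = 2.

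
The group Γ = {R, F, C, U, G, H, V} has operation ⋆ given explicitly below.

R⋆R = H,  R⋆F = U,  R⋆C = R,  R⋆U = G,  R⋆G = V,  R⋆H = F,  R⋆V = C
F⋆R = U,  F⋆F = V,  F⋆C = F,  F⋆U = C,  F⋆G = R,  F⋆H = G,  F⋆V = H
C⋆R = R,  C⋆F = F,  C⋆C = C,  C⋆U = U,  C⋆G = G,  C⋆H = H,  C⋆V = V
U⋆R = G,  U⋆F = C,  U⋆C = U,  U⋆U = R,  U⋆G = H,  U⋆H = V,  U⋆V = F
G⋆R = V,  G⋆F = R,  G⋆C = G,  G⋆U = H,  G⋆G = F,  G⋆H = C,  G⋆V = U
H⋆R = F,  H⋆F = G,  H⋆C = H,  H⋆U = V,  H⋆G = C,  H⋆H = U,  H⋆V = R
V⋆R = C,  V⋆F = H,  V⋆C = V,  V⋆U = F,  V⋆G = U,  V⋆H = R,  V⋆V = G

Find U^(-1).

First locate the identity: row C matches the header, so C is the identity.
Scan row U for C: U ⋆ F = C. Hence U^(-1) = F.

F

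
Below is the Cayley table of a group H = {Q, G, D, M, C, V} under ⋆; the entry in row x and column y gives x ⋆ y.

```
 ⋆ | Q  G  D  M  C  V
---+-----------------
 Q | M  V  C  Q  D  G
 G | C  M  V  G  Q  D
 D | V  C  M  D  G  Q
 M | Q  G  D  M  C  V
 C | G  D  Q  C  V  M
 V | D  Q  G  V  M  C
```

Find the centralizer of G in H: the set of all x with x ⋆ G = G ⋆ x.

Compare row G with column G entry by entry.
C ⋆ G = D but G ⋆ C = Q, so C does not.
Collecting the elements that commute with G: C(G) = {G, M}.

{G, M}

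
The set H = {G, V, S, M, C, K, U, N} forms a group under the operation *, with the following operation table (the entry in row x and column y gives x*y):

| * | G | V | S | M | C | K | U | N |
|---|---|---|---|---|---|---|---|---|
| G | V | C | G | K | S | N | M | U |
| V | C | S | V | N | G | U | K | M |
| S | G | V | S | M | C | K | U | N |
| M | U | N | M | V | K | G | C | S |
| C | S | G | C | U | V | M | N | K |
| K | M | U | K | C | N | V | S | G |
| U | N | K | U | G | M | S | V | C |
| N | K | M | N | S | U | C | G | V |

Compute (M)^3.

N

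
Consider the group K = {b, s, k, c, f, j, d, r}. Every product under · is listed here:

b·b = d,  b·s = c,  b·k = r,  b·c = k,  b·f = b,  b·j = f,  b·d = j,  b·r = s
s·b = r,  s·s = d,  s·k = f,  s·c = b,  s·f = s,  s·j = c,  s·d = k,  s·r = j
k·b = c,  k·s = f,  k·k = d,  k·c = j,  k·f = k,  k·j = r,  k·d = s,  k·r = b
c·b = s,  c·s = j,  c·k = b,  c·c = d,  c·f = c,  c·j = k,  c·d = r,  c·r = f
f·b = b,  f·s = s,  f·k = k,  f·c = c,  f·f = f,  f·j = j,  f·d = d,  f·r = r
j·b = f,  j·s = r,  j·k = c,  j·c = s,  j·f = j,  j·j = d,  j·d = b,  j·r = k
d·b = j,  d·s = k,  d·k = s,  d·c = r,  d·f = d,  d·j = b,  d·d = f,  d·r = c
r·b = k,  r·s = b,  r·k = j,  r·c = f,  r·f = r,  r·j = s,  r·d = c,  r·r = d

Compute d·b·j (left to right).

d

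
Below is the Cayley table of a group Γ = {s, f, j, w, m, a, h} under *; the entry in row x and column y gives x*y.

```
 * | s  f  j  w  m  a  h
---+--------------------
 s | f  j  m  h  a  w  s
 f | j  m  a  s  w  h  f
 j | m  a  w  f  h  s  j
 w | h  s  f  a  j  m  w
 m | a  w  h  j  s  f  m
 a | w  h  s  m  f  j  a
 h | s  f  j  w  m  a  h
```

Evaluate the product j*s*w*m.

j*s = m
m*w = j
j*m = h

h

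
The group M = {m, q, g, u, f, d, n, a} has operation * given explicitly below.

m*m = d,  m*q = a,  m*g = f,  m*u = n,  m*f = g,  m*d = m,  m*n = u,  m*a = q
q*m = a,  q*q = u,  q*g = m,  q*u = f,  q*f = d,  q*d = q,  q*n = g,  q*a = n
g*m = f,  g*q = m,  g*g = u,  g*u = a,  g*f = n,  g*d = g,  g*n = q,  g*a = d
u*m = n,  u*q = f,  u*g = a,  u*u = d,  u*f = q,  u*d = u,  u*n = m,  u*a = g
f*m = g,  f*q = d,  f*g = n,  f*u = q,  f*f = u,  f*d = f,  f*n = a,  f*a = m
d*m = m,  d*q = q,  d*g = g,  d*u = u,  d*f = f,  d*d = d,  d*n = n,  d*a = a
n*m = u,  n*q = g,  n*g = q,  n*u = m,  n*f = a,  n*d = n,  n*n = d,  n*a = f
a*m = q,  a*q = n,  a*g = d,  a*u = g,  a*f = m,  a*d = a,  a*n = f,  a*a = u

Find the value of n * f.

a

Read row n, column f: n * f = a.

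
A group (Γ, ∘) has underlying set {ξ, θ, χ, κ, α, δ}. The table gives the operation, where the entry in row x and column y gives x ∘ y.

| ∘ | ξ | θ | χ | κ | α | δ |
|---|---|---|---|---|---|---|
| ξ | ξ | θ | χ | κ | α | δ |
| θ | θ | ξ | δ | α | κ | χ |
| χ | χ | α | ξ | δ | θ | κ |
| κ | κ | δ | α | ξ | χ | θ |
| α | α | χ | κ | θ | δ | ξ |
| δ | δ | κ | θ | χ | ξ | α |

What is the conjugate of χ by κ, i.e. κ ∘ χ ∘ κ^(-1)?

The identity is ξ. In row κ, the entry ξ sits in column κ, so κ^(-1) = κ.
κ ∘ χ = α
α ∘ κ = θ

θ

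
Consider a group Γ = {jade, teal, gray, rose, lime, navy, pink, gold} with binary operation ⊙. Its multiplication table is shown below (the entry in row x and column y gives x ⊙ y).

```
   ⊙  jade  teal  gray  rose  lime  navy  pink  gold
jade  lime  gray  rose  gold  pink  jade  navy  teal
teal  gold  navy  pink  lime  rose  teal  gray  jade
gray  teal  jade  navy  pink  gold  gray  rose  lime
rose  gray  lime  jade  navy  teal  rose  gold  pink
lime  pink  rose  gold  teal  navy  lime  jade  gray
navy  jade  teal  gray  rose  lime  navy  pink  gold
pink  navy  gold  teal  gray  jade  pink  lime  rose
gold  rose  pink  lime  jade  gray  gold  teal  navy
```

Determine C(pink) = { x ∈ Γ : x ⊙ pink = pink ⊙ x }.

{jade, lime, navy, pink}

Compare row pink with column pink entry by entry.
lime ⊙ pink = jade = pink ⊙ lime, so lime commutes with pink.
teal ⊙ pink = gray but pink ⊙ teal = gold, so teal does not.
Collecting the elements that commute with pink: C(pink) = {jade, lime, navy, pink}.
(Structurally, Γ here is isomorphic to the dihedral group D_4.)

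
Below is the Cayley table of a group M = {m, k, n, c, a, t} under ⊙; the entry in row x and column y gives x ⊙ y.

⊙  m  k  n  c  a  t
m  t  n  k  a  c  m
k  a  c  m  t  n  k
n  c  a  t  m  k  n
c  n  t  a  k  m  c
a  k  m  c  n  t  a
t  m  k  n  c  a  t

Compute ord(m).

2

The identity element is t (its row matches the header).
m^1 = m
m^2 = m ⊙ m = t
The first power of m equal to the identity is m^2, so ord(m) = 2.
(Structurally, M here is isomorphic to the symmetric group S_3.)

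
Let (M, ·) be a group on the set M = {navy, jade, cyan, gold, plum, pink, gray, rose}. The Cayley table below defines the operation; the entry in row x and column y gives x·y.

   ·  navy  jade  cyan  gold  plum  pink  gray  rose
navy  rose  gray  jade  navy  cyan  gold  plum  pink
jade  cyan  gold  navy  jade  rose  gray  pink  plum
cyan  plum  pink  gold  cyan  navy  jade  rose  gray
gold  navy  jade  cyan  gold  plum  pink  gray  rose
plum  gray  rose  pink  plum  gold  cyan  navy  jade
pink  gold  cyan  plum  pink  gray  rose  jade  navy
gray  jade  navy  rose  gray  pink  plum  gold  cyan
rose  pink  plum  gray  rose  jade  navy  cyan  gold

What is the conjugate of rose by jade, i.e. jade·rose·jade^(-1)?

The identity is gold. In row jade, the entry gold sits in column jade, so jade^(-1) = jade.
jade·rose = plum
plum·jade = rose

rose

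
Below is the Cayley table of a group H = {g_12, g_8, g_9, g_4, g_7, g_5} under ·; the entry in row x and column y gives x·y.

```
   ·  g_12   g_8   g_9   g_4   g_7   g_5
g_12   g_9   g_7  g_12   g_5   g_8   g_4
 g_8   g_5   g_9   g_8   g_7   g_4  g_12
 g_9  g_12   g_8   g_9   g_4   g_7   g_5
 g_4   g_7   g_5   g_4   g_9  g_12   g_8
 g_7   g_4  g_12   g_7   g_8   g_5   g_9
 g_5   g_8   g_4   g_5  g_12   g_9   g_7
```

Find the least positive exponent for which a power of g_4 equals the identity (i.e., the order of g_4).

The identity element is g_9 (its row matches the header).
g_4^1 = g_4
g_4^2 = g_4·g_4 = g_9
The first power of g_4 equal to the identity is g_4^2, so ord(g_4) = 2.
(Structurally, H here is isomorphic to the symmetric group S_3.)

2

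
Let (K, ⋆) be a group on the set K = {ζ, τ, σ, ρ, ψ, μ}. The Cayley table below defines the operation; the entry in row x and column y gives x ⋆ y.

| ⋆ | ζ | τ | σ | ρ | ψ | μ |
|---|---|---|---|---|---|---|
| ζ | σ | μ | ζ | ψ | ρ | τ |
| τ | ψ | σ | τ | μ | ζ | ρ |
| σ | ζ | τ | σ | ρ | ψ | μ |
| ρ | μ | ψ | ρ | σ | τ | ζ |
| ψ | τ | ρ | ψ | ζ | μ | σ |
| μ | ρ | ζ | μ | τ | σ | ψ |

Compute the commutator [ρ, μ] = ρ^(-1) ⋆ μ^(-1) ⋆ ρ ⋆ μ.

Identity is σ; from the table ρ^(-1) = ρ and μ^(-1) = ψ.
ρ ⋆ ψ = τ
τ ⋆ ρ = μ
μ ⋆ μ = ψ
(Structurally, K here is isomorphic to the symmetric group S_3.)

ψ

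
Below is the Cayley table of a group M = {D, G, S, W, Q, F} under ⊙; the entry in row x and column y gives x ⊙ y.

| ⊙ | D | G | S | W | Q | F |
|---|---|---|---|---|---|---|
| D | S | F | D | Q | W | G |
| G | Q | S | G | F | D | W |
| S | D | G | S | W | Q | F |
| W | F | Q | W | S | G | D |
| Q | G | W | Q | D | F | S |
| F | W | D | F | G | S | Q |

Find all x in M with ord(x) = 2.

{D, G, W}

Identity is S. Compute the order of each non-identity element by repeated multiplication:
  D: D → S  (order 2)
  G: G → S  (order 2)
  W: W → S  (order 2)
  Q: Q → F → S  (order 3)
  F: F → Q → S  (order 3)
Elements of order 2: {D, G, W}.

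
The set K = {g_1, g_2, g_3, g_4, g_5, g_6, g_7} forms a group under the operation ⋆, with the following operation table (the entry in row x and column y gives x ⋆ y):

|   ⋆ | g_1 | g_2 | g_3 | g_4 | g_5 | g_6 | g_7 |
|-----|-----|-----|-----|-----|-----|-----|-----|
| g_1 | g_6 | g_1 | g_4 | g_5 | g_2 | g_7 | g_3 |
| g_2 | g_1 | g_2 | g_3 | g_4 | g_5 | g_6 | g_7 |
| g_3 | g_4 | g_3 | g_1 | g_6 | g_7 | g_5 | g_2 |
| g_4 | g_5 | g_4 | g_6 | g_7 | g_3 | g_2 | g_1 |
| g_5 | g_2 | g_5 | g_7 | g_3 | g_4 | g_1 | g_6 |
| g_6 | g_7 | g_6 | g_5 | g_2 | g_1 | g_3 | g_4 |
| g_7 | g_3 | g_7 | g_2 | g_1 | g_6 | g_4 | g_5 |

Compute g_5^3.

g_3

g_5^1 = g_5
g_5^2 = g_5 ⋆ g_5 = g_4
g_5^3 = g_4 ⋆ g_5 = g_3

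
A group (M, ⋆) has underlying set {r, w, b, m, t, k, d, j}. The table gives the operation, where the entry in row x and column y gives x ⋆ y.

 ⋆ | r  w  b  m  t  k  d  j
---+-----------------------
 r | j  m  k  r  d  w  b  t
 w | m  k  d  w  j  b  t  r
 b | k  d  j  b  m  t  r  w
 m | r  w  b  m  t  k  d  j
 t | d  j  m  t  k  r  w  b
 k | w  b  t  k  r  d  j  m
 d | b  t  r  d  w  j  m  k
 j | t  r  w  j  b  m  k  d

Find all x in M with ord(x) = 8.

Identity is m. Compute the order of each non-identity element by repeated multiplication:
  r: r → j → t → d → b → k → w → m  (order 8)
  w: w → k → b → d → t → j → r → m  (order 8)
  b: b → j → w → d → r → k → t → m  (order 8)
  t: t → k → r → d → w → j → b → m  (order 8)
  k: k → d → j → m  (order 4)
  d: d → m  (order 2)
  j: j → d → k → m  (order 4)
Elements of order 8: {b, r, t, w}.

{b, r, t, w}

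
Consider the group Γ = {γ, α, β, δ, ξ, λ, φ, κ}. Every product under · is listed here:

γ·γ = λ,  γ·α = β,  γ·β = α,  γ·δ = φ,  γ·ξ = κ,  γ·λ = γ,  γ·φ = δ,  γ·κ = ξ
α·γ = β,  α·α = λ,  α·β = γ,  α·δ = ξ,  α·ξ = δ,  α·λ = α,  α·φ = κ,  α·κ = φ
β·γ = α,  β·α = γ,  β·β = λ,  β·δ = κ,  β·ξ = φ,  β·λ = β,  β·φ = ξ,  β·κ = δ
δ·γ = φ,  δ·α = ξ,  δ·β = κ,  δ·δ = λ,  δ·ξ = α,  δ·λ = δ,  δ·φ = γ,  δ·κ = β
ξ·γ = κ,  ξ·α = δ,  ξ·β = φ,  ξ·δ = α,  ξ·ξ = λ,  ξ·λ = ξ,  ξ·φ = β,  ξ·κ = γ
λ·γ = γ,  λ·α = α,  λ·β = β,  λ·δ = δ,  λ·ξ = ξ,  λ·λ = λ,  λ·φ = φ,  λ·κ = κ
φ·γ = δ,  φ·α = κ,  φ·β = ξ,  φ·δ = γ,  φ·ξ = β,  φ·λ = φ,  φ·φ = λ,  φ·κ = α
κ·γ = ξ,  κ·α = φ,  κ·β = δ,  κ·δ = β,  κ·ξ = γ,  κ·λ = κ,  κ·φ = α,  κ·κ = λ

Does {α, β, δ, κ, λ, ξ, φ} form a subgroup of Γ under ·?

No

ξ·κ = γ, which is not in {α, β, δ, κ, λ, ξ, φ}.
The subset is not closed under ·, so it is not a subgroup.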